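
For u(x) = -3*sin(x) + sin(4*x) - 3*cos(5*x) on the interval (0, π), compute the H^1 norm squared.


||u||_{H^1(0,π)}^2 = 416/3 + 269*π/2

u'(x) = 15*sin(5*x) - 3*cos(x) + 4*cos(4*x).
Expand u² and (u')² and integrate term by term on (0, π), using: for integers n ≥ 1, ∫_0^π sin²(nx) dx = ∫_0^π cos²(nx) dx = π/2; for n ≠ n', ∫_0^π sin(nx)sin(n'x) dx = ∫_0^π cos(nx)cos(n'x) dx = 0; and by product-to-sum, ∫_0^π sin(nx)cos(n'x) dx = ½∫_0^π [sin((n+n')x) + sin((n−n')x)] dx, which is 0 when n+n' is even and 2n/(n²−n'²) when n+n' is odd (it need not vanish on (0, π)).
  u² squared terms: (-3)²·∫cos(5x)² dx = 9·π/2 = 9*π/2;  (-3)²·∫sin(x)² dx = 9·π/2 = 9*π/2;  (1)²·∫sin(4x)² dx = 1·π/2 = π/2.
  u² cross terms: 2·(-3)·(-3)·∫cos(5x)·sin(x) dx = 18·(0) = 0;  2·(-3)·(1)·∫cos(5x)·sin(4x) dx = -6·(-8/9) = 16/3;  2·(-3)·(1)·∫sin(x)·sin(4x) dx = -6·(0) = 0.
  So ∫_0^π u² dx = 9*π/2 + 9*π/2 + π/2 + 0 + 16/3 + 0 = 16/3 + 19*π/2.
  (u')² squared terms: (-3)²·∫cos(x)² dx = 9·π/2 = 9*π/2;  (4)²·∫cos(4x)² dx = 16·π/2 = 8*π;  (15)²·∫sin(5x)² dx = 225·π/2 = 225*π/2.
  (u')² cross terms: 2·(-3)·(4)·∫cos(x)·cos(4x) dx = -24·(0) = 0;  2·(-3)·(15)·∫cos(x)·sin(5x) dx = -90·(0) = 0;  2·(4)·(15)·∫cos(4x)·sin(5x) dx = 120·(10/9) = 400/3.
  So ∫_0^π (u')² dx = 9*π/2 + 8*π + 225*π/2 + 0 + 0 + 400/3 = 400/3 + 125*π.
||u||_{H^1}^2 = (16/3 + 19*π/2) + (400/3 + 125*π) = 416/3 + 269*π/2.


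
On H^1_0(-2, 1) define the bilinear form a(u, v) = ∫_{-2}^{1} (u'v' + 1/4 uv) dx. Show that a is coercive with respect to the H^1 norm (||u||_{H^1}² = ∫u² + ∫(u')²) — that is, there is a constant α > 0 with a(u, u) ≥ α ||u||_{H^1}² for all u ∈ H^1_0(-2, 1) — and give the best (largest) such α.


α = (9/4 + π^2)/(9 + π^2)

Coercivity of a(·,·) on H^1_0(-2, 1) means a(u, u) ≥ α ||u||_{H^1}² for every u ∈ H^1_0.
The interval has length L = 3, and Poincaré/coercivity depend only on L. Here a(u, u) = ∫(u')² + (1/4)·∫u².
Here 0 < c = 1/4 < 1. The condition a(u,u) ≥ α||u||_{H^1}² reads (1−α)∫(u')² ≥ (α−c)∫u². Any admissible α is ≤ 1 (rapidly oscillating u have ∫u²/∫(u')² → 0), and α = 1 would force 0 ≥ (1−c)∫u², impossible since c < 1; so 1−α > 0. By the sharp Poincaré inequality on H^1_0 of an interval of length L, ∫(u')² ≥ (π/L)²∫u² with equality for the first sine mode sin(π(x−x₀)/L) (x₀ the left endpoint), so the inequality holds for all u iff (1−α)(π/L)² ≥ α − c, i.e. α ≤ ((π/L)² + c)/((π/L)² + 1) = (1 + c(L/π)²)/(1 + (L/π)²). With (π/L)² = π^2/9 and c = 1/4, the largest admissible constant is α = ((π/L)² + c)/((π/L)² + 1).
Simplifying, α = (9/4 + π^2)/(9 + π^2).


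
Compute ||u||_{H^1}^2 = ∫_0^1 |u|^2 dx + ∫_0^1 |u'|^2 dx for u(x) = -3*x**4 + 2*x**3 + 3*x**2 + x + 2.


||u||_{H^1}^2 = 2363/105

The H^1 norm (squared) on an interval (0, L) is
  ||u||_{H^1}^2 = ∫_0^L u(x)^2 dx + ∫_0^L u'(x)^2 dx.
Compute u'(x) = -12*x**3 + 6*x**2 + 6*x + 1.
Then u(x)^2 = 9*x**8 - 12*x**7 - 14*x**6 + 6*x**5 + x**4 + 14*x**3 + 13*x**2 + 4*x + 4 and u'(x)^2 = 144*x**6 - 144*x**5 - 108*x**4 + 48*x**3 + 48*x**2 + 12*x + 1.
Integrate each monomial from 0 to 1 using ∫_0^1 c·x^n dx = c·1^(n+1)/(n+1):
  ∫_0^1 u(x)^2 dx = ∫_0^1 (9*x^8 - 12*x^7 - 14*x^6 + 6*x^5 + x^4 + 14*x^3 + 13*x^2 + 4*x + 4) dx. Term by term:
    ∫_0^1 9*x^8 dx = 1;  ∫_0^1 -12*x^7 dx = -3/2;  ∫_0^1 -14*x^6 dx = -2;
    ∫_0^1 6*x^5 dx = 1;  ∫_0^1 x^4 dx = 1/5;  ∫_0^1 14*x^3 dx = 7/2;
    ∫_0^1 13*x^2 dx = 13/3;  ∫_0^1 4*x dx = 2;  ∫_0^1 4 dx = 4.
  Sum: 1 − 3/2 − 2 + 1 + 1/5 + 7/2 + 13/3 + 2 + 4 = 188/15.
  ∫_0^1 u'(x)^2 dx = ∫_0^1 (144*x^6 - 144*x^5 - 108*x^4 + 48*x^3 + 48*x^2 + 12*x + 1) dx. Term by term:
    ∫_0^1 144*x^6 dx = 144/7;  ∫_0^1 -144*x^5 dx = -24;  ∫_0^1 -108*x^4 dx = -108/5;
    ∫_0^1 48*x^3 dx = 12;  ∫_0^1 48*x^2 dx = 16;  ∫_0^1 12*x dx = 6;
    ∫_0^1 1 dx = 1.
  Sum: 144/7 − 24 − 108/5 + 12 + 16 + 6 + 1 = 349/35.
Adding: ||u||_{H^1}^2 = 188/15 + 349/35 = 2363/105.


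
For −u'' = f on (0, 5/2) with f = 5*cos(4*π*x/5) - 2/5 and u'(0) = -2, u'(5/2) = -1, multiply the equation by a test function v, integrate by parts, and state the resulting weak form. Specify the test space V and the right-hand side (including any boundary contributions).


V = H^1(0, 5/2) (v unrestricted at boundary; u is determined up to an additive constant); weak form: ∫_0^5/2 u'v' dx = ∫_0^5/2 (5*cos(4*π*x/5) - 2/5) v dx − v(5/2) + 2·v(0) for all v ∈ V.

Multiply both sides by a test function v and integrate from 0 to 5/2:
  ∫_0^5/2 −u''(x) v(x) dx = ∫_0^5/2 f(x) v(x) dx.
Integrate the LHS by parts once:
  ∫_0^5/2 −u'' v dx = −[u'(x) v(x)]_0^5/2 + ∫_0^5/2 u'(x) v'(x) dx.
Thus ∫_0^5/2 u'(x) v'(x) dx = ∫_0^5/2 f(x) v(x) dx + [u'(x) v(x)]_0^5/2.
Choose V so that boundary terms are either known or forced to vanish.
u has inhomogeneous Neumann u'(0) = -2, u'(5/2) = -1. [u' v]_0^5/2 = (-1)·v(5/2) − (-2)·v(0) = − v(5/2) + 2·v(0). Take V = H^1(0, 5/2); boundary term becomes part of RHS.
Weak formulation: find u (satisfying any essential BC) such that ∫_0^5/2 u'(x) v'(x) dx = ∫_0^5/2 f v dx − v(5/2) + 2·v(0) for all v ∈ V (Neumann data are natural BCs: they enter the RHS as boundary terms).
Substituting f(x) = 5*cos(4*π*x/5) - 2/5, the right-hand side is ∫_0^5/2 (5*cos(4*π*x/5) - 2/5) v dx − v(5/2) + 2·v(0).
Compatibility check (pure Neumann): taking v ≡ 1 ∈ V gives 0 = ∫_0^5/2 f dx + (-1) − (-2), i.e. ∫_0^5/2 f dx must equal u'(0) − u'(5/2) = -1. Indeed ∫_0^5/2 (5*cos(4*π*x/5) - 2/5) dx = -1, so the data are compatible. The solution is then unique only up to an additive constant (fix it e.g. by requiring ∫_0^5/2 u dx = 0).


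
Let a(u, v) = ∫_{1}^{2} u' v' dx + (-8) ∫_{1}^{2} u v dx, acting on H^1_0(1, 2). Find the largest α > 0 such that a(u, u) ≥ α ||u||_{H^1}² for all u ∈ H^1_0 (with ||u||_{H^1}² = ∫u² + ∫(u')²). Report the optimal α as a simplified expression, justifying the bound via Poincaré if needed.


α = (-8 + π^2)/(1 + π^2)

Coercivity of a(·,·) on H^1_0(1, 2) means a(u, u) ≥ α ||u||_{H^1}² for every u ∈ H^1_0.
The interval has length L = 1, and Poincaré/coercivity depend only on L. Here a(u, u) = ∫(u')² + (-8)·∫u².
Here c = -8 < 0 with |c| < (π/L)² = π^2, so coercivity still holds. The condition a(u,u) ≥ α||u||_{H^1}² reads (1−α)∫(u')² ≥ (α−c)∫u². Any admissible α is ≤ 1 (rapidly oscillating u have ∫u²/∫(u')² → 0), and α = 1 would force 0 ≥ (1−c)∫u², impossible since c < 1; so 1−α > 0. By the sharp Poincaré inequality on H^1_0 of an interval of length L, ∫(u')² ≥ (π/L)²∫u² with equality for the first sine mode sin(π(x−x₀)/L) (x₀ the left endpoint), so the inequality holds for all u iff (1−α)(π/L)² ≥ α − c, i.e. α ≤ ((π/L)² + c)/((π/L)² + 1) = (1 + c(L/π)²)/(1 + (L/π)²). (Direct route, valid since c ≤ 0: Poincaré gives c∫u² ≥ c(L/π)²∫(u')², so a(u,u) ≥ (1 + c(L/π)²)∫(u')², while ||u||_{H^1}² ≤ (1 + (L/π)²)∫(u')²; dividing yields the same α.) With (π/L)² = π^2 and c = -8, the largest admissible constant is α = ((π/L)² + c)/((π/L)² + 1).
Simplifying, α = (-8 + π^2)/(1 + π^2).


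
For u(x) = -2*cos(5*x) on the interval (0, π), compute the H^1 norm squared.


||u||_{H^1(0,π)}^2 = 52*π

u'(x) = 10*sin(5*x).
Expand u² and (u')² and integrate term by term on (0, π), using: for integers n ≥ 1, ∫_0^π sin²(nx) dx = ∫_0^π cos²(nx) dx = π/2; for n ≠ n', ∫_0^π sin(nx)sin(n'x) dx = ∫_0^π cos(nx)cos(n'x) dx = 0; and by product-to-sum, ∫_0^π sin(nx)cos(n'x) dx = ½∫_0^π [sin((n+n')x) + sin((n−n')x)] dx, which is 0 when n+n' is even and 2n/(n²−n'²) when n+n' is odd (it need not vanish on (0, π)).
  u² squared terms: (-2)²·∫cos(5x)² dx = 4·π/2 = 2*π.
  So ∫_0^π u² dx = 2*π.
  (u')² squared terms: (10)²·∫sin(5x)² dx = 100·π/2 = 50*π.
  So ∫_0^π (u')² dx = 50*π.
||u||_{H^1}^2 = (2*π) + (50*π) = 52*π.


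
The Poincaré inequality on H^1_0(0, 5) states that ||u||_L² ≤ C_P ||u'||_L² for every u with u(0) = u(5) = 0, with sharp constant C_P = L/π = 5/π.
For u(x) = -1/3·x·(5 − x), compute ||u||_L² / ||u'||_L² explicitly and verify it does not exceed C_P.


||u||_L² / ||u'||_L² = sqrt(10)/2 < C_P = 5/π.

u(x) = -1/3·x·(5 − x), so u'(x) = 2*x/3 - 5/3.
u(x) = -1/3·x·(5 − x) vanishes at x = 0 and x = 5, so u ∈ H^1_0(0, 5). Differentiate via the product rule and integrate the resulting polynomials term by term.
  ∫_0^5 u² dx = ∫_0^5 (x^4/9 - 10*x^3/9 + 25*x^2/9) dx. Term by term:
    ∫_0^5 x^4/9 dx = 625/9;  ∫_0^5 -10*x^3/9 dx = -3125/18;  ∫_0^5 25*x^2/9 dx = 3125/27.
  Sum: 625/9 − 3125/18 + 3125/27 = 625/54.
  ∫_0^5 (u')² dx = ∫_0^5 (4*x^2/9 - 20*x/9 + 25/9) dx. Term by term:
    ∫_0^5 4*x^2/9 dx = 500/27;  ∫_0^5 -20*x/9 dx = -250/9;  ∫_0^5 25/9 dx = 125/9.
  Sum: 500/27 − 250/9 + 125/9 = 125/27.
∫_0^5 u² dx = 625/54, so ||u||_L² = 25*sqrt(6)/18.
∫_0^5 (u')² dx = 125/27, so ||u'||_L² = 5*sqrt(15)/9.
Ratio ||u||_L² / ||u'||_L² = sqrt(10)/2.
Sharp Poincaré constant on H^1_0(0, 5) is C_P = L/π = 5/π, achieved by sin(π/5·x).
A polynomial bump cannot attain the sharp Poincaré constant (only the first sine eigenfunction does), so the ratio is strictly less than C_P, consistent with ||u||_L² ≤ C_P ||u'||_L².


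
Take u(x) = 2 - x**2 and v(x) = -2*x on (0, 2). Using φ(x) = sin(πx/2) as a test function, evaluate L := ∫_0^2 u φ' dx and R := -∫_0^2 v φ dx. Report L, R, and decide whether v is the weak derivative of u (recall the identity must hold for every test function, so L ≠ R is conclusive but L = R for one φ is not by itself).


LHS = 8/π, RHS = 8/π. Yes, v = u' weakly.

u(x) = 2 - x**2, classical derivative u'(x) = -2*x.
φ(x) = sin(πx/2), so φ'(x) = π*cos(π*x/2)/2.
Note φ(0) = φ(2) = 0, so the boundary term u·φ vanishes.
LHS = ∫_0^2 u(x) φ'(x) dx = ∫_0^2 (-π*x^2*cos(π*x/2)/2 + π*cos(π*x/2)) dx. Term by term:
  ∫_0^2 π*cos(π*x/2) dx = 0;  ∫_0^2 -π*x^2*cos(π*x/2)/2 dx = 8/π.
Sum: 0 + 8/π = 8/π.
So LHS = 8/π.
∫_0^2 v(x) φ(x) dx = ∫_0^2 (-2*x*sin(π*x/2)) dx. Term by term:
  ∫_0^2 -2*x*sin(π*x/2) dx = -8/π.
So RHS = -∫_0^2 v(x) φ(x) dx = 8/π.
LHS = RHS, so the identity holds for this test φ.
Moreover u is smooth here and v(x) = u'(x) = -2*x pointwise, so the identity holds for every test function. Hence v is the weak derivative of u.


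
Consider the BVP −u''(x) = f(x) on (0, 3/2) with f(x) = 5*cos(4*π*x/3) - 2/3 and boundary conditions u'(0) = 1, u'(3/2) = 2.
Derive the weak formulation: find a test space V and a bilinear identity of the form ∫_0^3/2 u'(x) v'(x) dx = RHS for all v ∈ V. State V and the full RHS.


V = H^1(0, 3/2) (v unrestricted at boundary; u is determined up to an additive constant); weak form: ∫_0^3/2 u'v' dx = ∫_0^3/2 (5*cos(4*π*x/3) - 2/3) v dx + 2·v(3/2) − v(0) for all v ∈ V.

Multiply both sides by a test function v and integrate from 0 to 3/2:
  ∫_0^3/2 −u''(x) v(x) dx = ∫_0^3/2 f(x) v(x) dx.
Integrate the LHS by parts once:
  ∫_0^3/2 −u'' v dx = −[u'(x) v(x)]_0^3/2 + ∫_0^3/2 u'(x) v'(x) dx.
Thus ∫_0^3/2 u'(x) v'(x) dx = ∫_0^3/2 f(x) v(x) dx + [u'(x) v(x)]_0^3/2.
Choose V so that boundary terms are either known or forced to vanish.
u has inhomogeneous Neumann u'(0) = 1, u'(3/2) = 2. [u' v]_0^3/2 = (2)·v(3/2) − (1)·v(0) = 2·v(3/2) − v(0). Take V = H^1(0, 3/2); boundary term becomes part of RHS.
Weak formulation: find u (satisfying any essential BC) such that ∫_0^3/2 u'(x) v'(x) dx = ∫_0^3/2 f v dx + 2·v(3/2) − v(0) for all v ∈ V (Neumann data are natural BCs: they enter the RHS as boundary terms).
Substituting f(x) = 5*cos(4*π*x/3) - 2/3, the right-hand side is ∫_0^3/2 (5*cos(4*π*x/3) - 2/3) v dx + 2·v(3/2) − v(0).
Compatibility check (pure Neumann): taking v ≡ 1 ∈ V gives 0 = ∫_0^3/2 f dx + (2) − (1), i.e. ∫_0^3/2 f dx must equal u'(0) − u'(3/2) = -1. Indeed ∫_0^3/2 (5*cos(4*π*x/3) - 2/3) dx = -1, so the data are compatible. The solution is then unique only up to an additive constant (fix it e.g. by requiring ∫_0^3/2 u dx = 0).


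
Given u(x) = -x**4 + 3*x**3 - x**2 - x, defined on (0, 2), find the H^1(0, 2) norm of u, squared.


||u||_{H^1}^2 = 2542/315

The H^1 norm (squared) on an interval (0, L) is
  ||u||_{H^1}^2 = ∫_0^L u(x)^2 dx + ∫_0^L u'(x)^2 dx.
Compute u'(x) = -4*x**3 + 9*x**2 - 2*x - 1.
Then u(x)^2 = x**8 - 6*x**7 + 11*x**6 - 4*x**5 - 5*x**4 + 2*x**3 + x**2 and u'(x)^2 = 16*x**6 - 72*x**5 + 97*x**4 - 28*x**3 - 14*x**2 + 4*x + 1.
Integrate each monomial from 0 to 2 using ∫_0^2 c·x^n dx = c·2^(n+1)/(n+1):
  ∫_0^2 u(x)^2 dx = ∫_0^2 (x^8 - 6*x^7 + 11*x^6 - 4*x^5 - 5*x^4 + 2*x^3 + x^2) dx. Term by term:
    ∫_0^2 x^8 dx = 512/9;  ∫_0^2 -6*x^7 dx = -192;  ∫_0^2 11*x^6 dx = 1408/7;
    ∫_0^2 -4*x^5 dx = -128/3;  ∫_0^2 -5*x^4 dx = -32;  ∫_0^2 2*x^3 dx = 8;
    ∫_0^2 x^2 dx = 8/3.
  Sum: 512/9 − 192 + 1408/7 − 128/3 − 32 + 8 + 8/3 = 128/63.
  ∫_0^2 u'(x)^2 dx = ∫_0^2 (16*x^6 - 72*x^5 + 97*x^4 - 28*x^3 - 14*x^2 + 4*x + 1) dx. Term by term:
    ∫_0^2 16*x^6 dx = 2048/7;  ∫_0^2 -72*x^5 dx = -768;  ∫_0^2 97*x^4 dx = 3104/5;
    ∫_0^2 -28*x^3 dx = -112;  ∫_0^2 -14*x^2 dx = -112/3;  ∫_0^2 4*x dx = 8;
    ∫_0^2 1 dx = 2.
  Sum: 2048/7 − 768 + 3104/5 − 112 − 112/3 + 8 + 2 = 634/105.
Adding: ||u||_{H^1}^2 = 128/63 + 634/105 = 2542/315.


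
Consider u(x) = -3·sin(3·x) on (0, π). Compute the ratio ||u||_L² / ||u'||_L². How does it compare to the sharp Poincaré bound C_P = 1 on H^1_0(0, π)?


||u||_L² / ||u'||_L² = 1/3 < C_P = 1.

u(x) = -3·sin(3·x), so u'(x) = -9*cos(3*x).
Writing u(x) = A·sin(kπx/L) with A = -3 and k = 3, use ∫_0^L sin²(kπx/L) dx = L/2 and ∫_0^L cos²(kπx/L) dx = L/2.
u² = 9·sin²(3·x) and (u')² = 81·cos²(3·x), and each of sin², cos² integrates to L/2 = π/2 over (0, π).
∫_0^π u² dx = 9*π/2, so ||u||_L² = 3*sqrt(2)*sqrt(π)/2.
∫_0^π (u')² dx = 81*π/2, so ||u'||_L² = 9*sqrt(2)*sqrt(π)/2.
Ratio ||u||_L² / ||u'||_L² = 1/3.
Sharp Poincaré constant on H^1_0(0, π) is C_P = L/π = 1, achieved by sin(x).
This is the k = 3 harmonic; the ratio L/(kπ) is strictly less than C_P = L/π, consistent with the sharp inequality ||u||_L² ≤ C_P ||u'||_L².


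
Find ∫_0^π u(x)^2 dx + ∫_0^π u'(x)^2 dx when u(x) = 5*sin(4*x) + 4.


||u||_{H^1(0,π)}^2 = 457*π/2

u'(x) = 20*cos(4*x).
Expand u² and (u')² and integrate term by term on (0, π), using: for integers n ≥ 1, ∫_0^π sin²(nx) dx = ∫_0^π cos²(nx) dx = π/2; for n ≠ n', ∫_0^π sin(nx)sin(n'x) dx = ∫_0^π cos(nx)cos(n'x) dx = 0; and by product-to-sum, ∫_0^π sin(nx)cos(n'x) dx = ½∫_0^π [sin((n+n')x) + sin((n−n')x)] dx, which is 0 when n+n' is even and 2n/(n²−n'²) when n+n' is odd (it need not vanish on (0, π)). For the constant mode: ∫_0^π 1 dx = π, ∫_0^π cos(nx) dx = 0, ∫_0^π sin(nx) dx = (1−(−1)^n)/n.
  u² squared terms: (4)²·∫1 dx = 16·π = 16*π;  (5)²·∫sin(4x)² dx = 25·π/2 = 25*π/2.
  u² cross terms: 2·(4)·(5)·∫1·sin(4x) dx = 40·(0) = 0.
  So ∫_0^π u² dx = 16*π + 25*π/2 + 0 = 57*π/2.
  (u')² squared terms: (20)²·∫cos(4x)² dx = 400·π/2 = 200*π.
  So ∫_0^π (u')² dx = 200*π.
||u||_{H^1}^2 = (57*π/2) + (200*π) = 457*π/2.


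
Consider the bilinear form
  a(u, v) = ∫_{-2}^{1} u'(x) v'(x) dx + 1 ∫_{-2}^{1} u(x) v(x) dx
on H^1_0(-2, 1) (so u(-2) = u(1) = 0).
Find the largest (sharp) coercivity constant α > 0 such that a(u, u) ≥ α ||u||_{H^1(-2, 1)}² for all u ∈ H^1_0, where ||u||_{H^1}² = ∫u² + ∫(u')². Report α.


α = 1

Coercivity of a(·,·) on H^1_0(-2, 1) means a(u, u) ≥ α ||u||_{H^1}² for every u ∈ H^1_0.
The interval has length L = 3, and Poincaré/coercivity depend only on L. Here a(u, u) = ∫(u')² + (1)·∫u².
Here c = 1 ≥ 1, so a(u,u) = ∫(u')² + c∫u² ≥ ∫(u')² + ∫u² = ||u||_{H^1}², i.e. α = 1 works. No larger α is possible: a(u,u) ≥ α||u||_{H^1}² means (1−α)∫(u')² ≥ (α−c)∫u², and for the modes u_n = sin(nπ(x−x₀)/L) (x₀ the left endpoint) one has ∫u_n²/∫(u_n')² = (L/(nπ))² → 0, so a(u_n,u_n)/||u_n||_{H^1}² → 1. Hence the optimal constant is α = 1.
Therefore α = 1.


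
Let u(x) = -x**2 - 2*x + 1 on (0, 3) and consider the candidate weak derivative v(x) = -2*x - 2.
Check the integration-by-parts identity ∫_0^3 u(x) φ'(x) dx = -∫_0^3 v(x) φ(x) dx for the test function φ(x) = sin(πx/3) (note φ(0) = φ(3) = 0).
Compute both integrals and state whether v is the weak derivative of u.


LHS = 30/π, RHS = 30/π. Yes, v = u' weakly.

u(x) = -x**2 - 2*x + 1, classical derivative u'(x) = -2*x - 2.
φ(x) = sin(πx/3), so φ'(x) = π*cos(π*x/3)/3.
Note φ(0) = φ(3) = 0, so the boundary term u·φ vanishes.
LHS = ∫_0^3 u(x) φ'(x) dx = ∫_0^3 (-π*x^2*cos(π*x/3)/3 - 2*π*x*cos(π*x/3)/3 + π*cos(π*x/3)/3) dx. Term by term:
  ∫_0^3 π*cos(π*x/3)/3 dx = 0;  ∫_0^3 -2*π*x*cos(π*x/3)/3 dx = 12/π;  ∫_0^3 -π*x^2*cos(π*x/3)/3 dx = 18/π.
Sum: 0 + 12/π + 18/π = 30/π.
So LHS = 30/π.
∫_0^3 v(x) φ(x) dx = ∫_0^3 (-2*x*sin(π*x/3) - 2*sin(π*x/3)) dx. Term by term:
  ∫_0^3 -2*sin(π*x/3) dx = -12/π;  ∫_0^3 -2*x*sin(π*x/3) dx = -18/π.
Sum: -12/π − 18/π = -30/π.
So RHS = -∫_0^3 v(x) φ(x) dx = 30/π.
LHS = RHS, so the identity holds for this test φ.
Moreover u is smooth here and v(x) = u'(x) = -2*x - 2 pointwise, so the identity holds for every test function. Hence v is the weak derivative of u.


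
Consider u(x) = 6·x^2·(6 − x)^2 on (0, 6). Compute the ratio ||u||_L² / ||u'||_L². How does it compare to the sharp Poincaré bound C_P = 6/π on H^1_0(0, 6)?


||u||_L² / ||u'||_L² = sqrt(3) < C_P = 6/π.

u(x) = 6·x^2·(6 − x)^2, so u'(x) = 24*x*(x - 6)*(x - 3).
u(x) = 6·x^2·(6 − x)^2 vanishes at x = 0 and x = 6, so u ∈ H^1_0(0, 6). Differentiate via the product rule and integrate the resulting polynomials term by term.
  ∫_0^6 u² dx = ∫_0^6 (36*x^8 - 864*x^7 + 7776*x^6 - 31104*x^5 + 46656*x^4) dx. Term by term:
    ∫_0^6 36*x^8 dx = 40310784;  ∫_0^6 -864*x^7 dx = -181398528;  ∫_0^6 7776*x^6 dx = 2176782336/7;
    ∫_0^6 -31104*x^5 dx = -241864704;  ∫_0^6 46656*x^4 dx = 362797056/5.
  Sum: 40310784 − 181398528 + 2176782336/7 − 241864704 + 362797056/5 = 20155392/35.
  ∫_0^6 (u')² dx = ∫_0^6 (576*x^6 - 10368*x^5 + 67392*x^4 - 186624*x^3 + 186624*x^2) dx. Term by term:
    ∫_0^6 576*x^6 dx = 161243136/7;  ∫_0^6 -10368*x^5 dx = -80621568;  ∫_0^6 67392*x^4 dx = 524040192/5;
    ∫_0^6 -186624*x^3 dx = -60466176;  ∫_0^6 186624*x^2 dx = 13436928.
  Sum: 161243136/7 − 80621568 + 524040192/5 − 60466176 + 13436928 = 6718464/35.
∫_0^6 u² dx = 20155392/35, so ||u||_L² = 2592*sqrt(105)/35.
∫_0^6 (u')² dx = 6718464/35, so ||u'||_L² = 2592*sqrt(35)/35.
Ratio ||u||_L² / ||u'||_L² = sqrt(3).
Sharp Poincaré constant on H^1_0(0, 6) is C_P = L/π = 6/π, achieved by sin(π/6·x).
A polynomial bump cannot attain the sharp Poincaré constant (only the first sine eigenfunction does), so the ratio is strictly less than C_P, consistent with ||u||_L² ≤ C_P ||u'||_L².


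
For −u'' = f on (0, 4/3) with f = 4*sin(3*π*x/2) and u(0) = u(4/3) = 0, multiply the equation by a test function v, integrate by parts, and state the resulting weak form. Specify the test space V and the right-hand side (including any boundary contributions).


V = H^1_0(0, 4/3) (so v(0) = v(4/3) = 0); weak form: ∫_0^4/3 u'v' dx = ∫_0^4/3 (4*sin(3*π*x/2)) v dx for all v ∈ V.

Multiply both sides by a test function v and integrate from 0 to 4/3:
  ∫_0^4/3 −u''(x) v(x) dx = ∫_0^4/3 f(x) v(x) dx.
Integrate the LHS by parts once:
  ∫_0^4/3 −u'' v dx = −[u'(x) v(x)]_0^4/3 + ∫_0^4/3 u'(x) v'(x) dx.
Thus ∫_0^4/3 u'(x) v'(x) dx = ∫_0^4/3 f(x) v(x) dx + [u'(x) v(x)]_0^4/3.
Choose V so that boundary terms are either known or forced to vanish.
u is Dirichlet: u(0) = u(4/3) = 0. Let V = H^1_0(0, 4/3); then v(0) = v(4/3) = 0, and [u' v]_0^4/3 = 0.
Weak formulation: find u (satisfying any essential BC) such that ∫_0^4/3 u'(x) v'(x) dx = ∫_0^4/3 f v dx for all v ∈ V.
Substituting f(x) = 4*sin(3*π*x/2), the right-hand side is ∫_0^4/3 (4*sin(3*π*x/2)) v dx.


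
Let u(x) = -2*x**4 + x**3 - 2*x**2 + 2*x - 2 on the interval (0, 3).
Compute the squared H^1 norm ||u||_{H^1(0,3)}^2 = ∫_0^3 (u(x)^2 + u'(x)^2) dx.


||u||_{H^1}^2 = 1694643/70

The H^1 norm (squared) on an interval (0, L) is
  ||u||_{H^1}^2 = ∫_0^L u(x)^2 dx + ∫_0^L u'(x)^2 dx.
Compute u'(x) = -8*x**3 + 3*x**2 - 4*x + 2.
Then u(x)^2 = 4*x**8 - 4*x**7 + 9*x**6 - 12*x**5 + 16*x**4 - 12*x**3 + 12*x**2 - 8*x + 4 and u'(x)^2 = 64*x**6 - 48*x**5 + 73*x**4 - 56*x**3 + 28*x**2 - 16*x + 4.
Integrate each monomial from 0 to 3 using ∫_0^3 c·x^n dx = c·3^(n+1)/(n+1):
  ∫_0^3 u(x)^2 dx = ∫_0^3 (4*x^8 - 4*x^7 + 9*x^6 - 12*x^5 + 16*x^4 - 12*x^3 + 12*x^2 - 8*x + 4) dx. Term by term:
    ∫_0^3 4*x^8 dx = 8748;  ∫_0^3 -4*x^7 dx = -6561/2;  ∫_0^3 9*x^6 dx = 19683/7;
    ∫_0^3 -12*x^5 dx = -1458;  ∫_0^3 16*x^4 dx = 3888/5;  ∫_0^3 -12*x^3 dx = -243;
    ∫_0^3 12*x^2 dx = 108;  ∫_0^3 -8*x dx = -36;  ∫_0^3 4 dx = 12.
  Sum: 8748 − 6561/2 + 19683/7 − 1458 + 3888/5 − 243 + 108 − 36 + 12 = 520797/70.
  ∫_0^3 u'(x)^2 dx = ∫_0^3 (64*x^6 - 48*x^5 + 73*x^4 - 56*x^3 + 28*x^2 - 16*x + 4) dx. Term by term:
    ∫_0^3 64*x^6 dx = 139968/7;  ∫_0^3 -48*x^5 dx = -5832;  ∫_0^3 73*x^4 dx = 17739/5;
    ∫_0^3 -56*x^3 dx = -1134;  ∫_0^3 28*x^2 dx = 252;  ∫_0^3 -16*x dx = -72;
    ∫_0^3 4 dx = 12.
  Sum: 139968/7 − 5832 + 17739/5 − 1134 + 252 − 72 + 12 = 586923/35.
Adding: ||u||_{H^1}^2 = 520797/70 + 586923/35 = 1694643/70.


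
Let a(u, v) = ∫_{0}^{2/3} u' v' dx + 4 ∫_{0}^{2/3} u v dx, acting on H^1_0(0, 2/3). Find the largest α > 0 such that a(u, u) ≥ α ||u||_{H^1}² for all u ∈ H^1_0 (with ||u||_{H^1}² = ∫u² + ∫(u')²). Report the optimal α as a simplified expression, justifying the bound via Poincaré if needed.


α = 1

Coercivity of a(·,·) on H^1_0(0, 2/3) means a(u, u) ≥ α ||u||_{H^1}² for every u ∈ H^1_0.
The interval has length L = 2/3, and Poincaré/coercivity depend only on L. Here a(u, u) = ∫(u')² + (4)·∫u².
Here c = 4 ≥ 1, so a(u,u) = ∫(u')² + c∫u² ≥ ∫(u')² + ∫u² = ||u||_{H^1}², i.e. α = 1 works. No larger α is possible: a(u,u) ≥ α||u||_{H^1}² means (1−α)∫(u')² ≥ (α−c)∫u², and for the modes u_n = sin(nπ(x−x₀)/L) (x₀ the left endpoint) one has ∫u_n²/∫(u_n')² = (L/(nπ))² → 0, so a(u_n,u_n)/||u_n||_{H^1}² → 1. Hence the optimal constant is α = 1.
Therefore α = 1.


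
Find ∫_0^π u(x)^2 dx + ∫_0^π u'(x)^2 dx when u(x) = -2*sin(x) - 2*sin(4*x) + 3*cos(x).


||u||_{H^1(0,π)}^2 = -64/5 + 47*π

u'(x) = -3*sin(x) - 2*cos(x) - 8*cos(4*x).
Expand u² and (u')² and integrate term by term on (0, π), using: for integers n ≥ 1, ∫_0^π sin²(nx) dx = ∫_0^π cos²(nx) dx = π/2; for n ≠ n', ∫_0^π sin(nx)sin(n'x) dx = ∫_0^π cos(nx)cos(n'x) dx = 0; and by product-to-sum, ∫_0^π sin(nx)cos(n'x) dx = ½∫_0^π [sin((n+n')x) + sin((n−n')x)] dx, which is 0 when n+n' is even and 2n/(n²−n'²) when n+n' is odd (it need not vanish on (0, π)).
  u² squared terms: (-2)²·∫sin(x)² dx = 4·π/2 = 2*π;  (-2)²·∫sin(4x)² dx = 4·π/2 = 2*π;  (3)²·∫cos(x)² dx = 9·π/2 = 9*π/2.
  u² cross terms: 2·(-2)·(-2)·∫sin(x)·sin(4x) dx = 8·(0) = 0;  2·(-2)·(3)·∫sin(x)·cos(x) dx = -12·(0) = 0;  2·(-2)·(3)·∫sin(4x)·cos(x) dx = -12·(8/15) = -32/5.
  So ∫_0^π u² dx = 2*π + 2*π + 9*π/2 + 0 + 0 − 32/5 = -32/5 + 17*π/2.
  (u')² squared terms: (-8)²·∫cos(4x)² dx = 64·π/2 = 32*π;  (-3)²·∫sin(x)² dx = 9·π/2 = 9*π/2;  (-2)²·∫cos(x)² dx = 4·π/2 = 2*π.
  (u')² cross terms: 2·(-8)·(-3)·∫cos(4x)·sin(x) dx = 48·(-2/15) = -32/5;  2·(-8)·(-2)·∫cos(4x)·cos(x) dx = 32·(0) = 0;  2·(-3)·(-2)·∫sin(x)·cos(x) dx = 12·(0) = 0.
  So ∫_0^π (u')² dx = 32*π + 9*π/2 + 2*π − 32/5 + 0 + 0 = -32/5 + 77*π/2.
||u||_{H^1}^2 = (-32/5 + 17*π/2) + (-32/5 + 77*π/2) = -64/5 + 47*π.


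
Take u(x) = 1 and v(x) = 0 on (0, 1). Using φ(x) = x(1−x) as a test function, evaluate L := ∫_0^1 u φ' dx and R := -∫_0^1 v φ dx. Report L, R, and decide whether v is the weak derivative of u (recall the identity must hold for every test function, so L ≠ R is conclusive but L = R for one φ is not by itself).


LHS = 0, RHS = 0. Yes, v = u' weakly.

u(x) = 1, classical derivative u'(x) = 0.
φ(x) = x(1−x), so φ'(x) = 1 - 2*x.
Note φ(0) = φ(1) = 0, so the boundary term u·φ vanishes.
LHS = ∫_0^1 u(x) φ'(x) dx = ∫_0^1 (1 - 2*x) dx. Term by term:
  ∫_0^1 -2*x dx = -1;  ∫_0^1 1 dx = 1.
Sum: -1 + 1 = 0.
So LHS = 0.
∫_0^1 v(x) φ(x) dx = ∫_0^1 (0) dx. Term by term:
  ∫_0^1 0 dx = 0.
So RHS = -∫_0^1 v(x) φ(x) dx = 0.
LHS = RHS, so the identity holds for this test φ.
Moreover u is smooth here and v(x) = u'(x) = 0 pointwise, so the identity holds for every test function. Hence v is the weak derivative of u.


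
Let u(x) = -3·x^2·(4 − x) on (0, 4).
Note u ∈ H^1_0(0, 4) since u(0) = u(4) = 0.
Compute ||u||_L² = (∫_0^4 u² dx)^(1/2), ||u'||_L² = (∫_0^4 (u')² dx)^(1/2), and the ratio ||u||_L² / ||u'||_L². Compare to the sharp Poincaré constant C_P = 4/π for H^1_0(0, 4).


||u||_L² / ||u'||_L² = 2*sqrt(14)/7 < C_P = 4/π.

u(x) = -3·x^2·(4 − x), so u'(x) = 3*x*(3*x - 8).
u(x) = -3·x^2·(4 − x) vanishes at x = 0 and x = 4, so u ∈ H^1_0(0, 4). Differentiate via the product rule and integrate the resulting polynomials term by term.
  ∫_0^4 u² dx = ∫_0^4 (9*x^6 - 72*x^5 + 144*x^4) dx. Term by term:
    ∫_0^4 9*x^6 dx = 147456/7;  ∫_0^4 -72*x^5 dx = -49152;  ∫_0^4 144*x^4 dx = 147456/5.
  Sum: 147456/7 − 49152 + 147456/5 = 49152/35.
  ∫_0^4 (u')² dx = ∫_0^4 (81*x^4 - 432*x^3 + 576*x^2) dx. Term by term:
    ∫_0^4 81*x^4 dx = 82944/5;  ∫_0^4 -432*x^3 dx = -27648;  ∫_0^4 576*x^2 dx = 12288.
  Sum: 82944/5 − 27648 + 12288 = 6144/5.
∫_0^4 u² dx = 49152/35, so ||u||_L² = 128*sqrt(105)/35.
∫_0^4 (u')² dx = 6144/5, so ||u'||_L² = 32*sqrt(30)/5.
Ratio ||u||_L² / ||u'||_L² = 2*sqrt(14)/7.
Sharp Poincaré constant on H^1_0(0, 4) is C_P = L/π = 4/π, achieved by sin(π/4·x).
A polynomial bump cannot attain the sharp Poincaré constant (only the first sine eigenfunction does), so the ratio is strictly less than C_P, consistent with ||u||_L² ≤ C_P ||u'||_L².


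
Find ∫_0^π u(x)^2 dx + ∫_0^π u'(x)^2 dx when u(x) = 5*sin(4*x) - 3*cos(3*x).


||u||_{H^1(0,π)}^2 = -2400/7 + 515*π/2

u'(x) = 9*sin(3*x) + 20*cos(4*x).
Expand u² and (u')² and integrate term by term on (0, π), using: for integers n ≥ 1, ∫_0^π sin²(nx) dx = ∫_0^π cos²(nx) dx = π/2; for n ≠ n', ∫_0^π sin(nx)sin(n'x) dx = ∫_0^π cos(nx)cos(n'x) dx = 0; and by product-to-sum, ∫_0^π sin(nx)cos(n'x) dx = ½∫_0^π [sin((n+n')x) + sin((n−n')x)] dx, which is 0 when n+n' is even and 2n/(n²−n'²) when n+n' is odd (it need not vanish on (0, π)).
  u² squared terms: (-3)²·∫cos(3x)² dx = 9·π/2 = 9*π/2;  (5)²·∫sin(4x)² dx = 25·π/2 = 25*π/2.
  u² cross terms: 2·(-3)·(5)·∫cos(3x)·sin(4x) dx = -30·(8/7) = -240/7.
  So ∫_0^π u² dx = 9*π/2 + 25*π/2 − 240/7 = -240/7 + 17*π.
  (u')² squared terms: (9)²·∫sin(3x)² dx = 81·π/2 = 81*π/2;  (20)²·∫cos(4x)² dx = 400·π/2 = 200*π.
  (u')² cross terms: 2·(9)·(20)·∫sin(3x)·cos(4x) dx = 360·(-6/7) = -2160/7.
  So ∫_0^π (u')² dx = 81*π/2 + 200*π − 2160/7 = -2160/7 + 481*π/2.
||u||_{H^1}^2 = (-240/7 + 17*π) + (-2160/7 + 481*π/2) = -2400/7 + 515*π/2.


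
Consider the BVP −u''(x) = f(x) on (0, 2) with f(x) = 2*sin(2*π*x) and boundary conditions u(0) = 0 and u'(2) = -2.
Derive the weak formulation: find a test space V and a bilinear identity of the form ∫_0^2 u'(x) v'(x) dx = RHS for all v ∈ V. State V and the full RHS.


V = {v ∈ H^1(0, 2) : v(0) = 0} (test functions vanish at x = 0 where u is specified); weak form: ∫_0^2 u'v' dx = ∫_0^2 (2*sin(2*π*x)) v dx − 2·v(2) for all v ∈ V.

Multiply both sides by a test function v and integrate from 0 to 2:
  ∫_0^2 −u''(x) v(x) dx = ∫_0^2 f(x) v(x) dx.
Integrate the LHS by parts once:
  ∫_0^2 −u'' v dx = −[u'(x) v(x)]_0^2 + ∫_0^2 u'(x) v'(x) dx.
Thus ∫_0^2 u'(x) v'(x) dx = ∫_0^2 f(x) v(x) dx + [u'(x) v(x)]_0^2.
Choose V so that boundary terms are either known or forced to vanish.
Mixed BC: u(0) = 0 (Dirichlet) and u'(2) = -2 (Neumann). Define V = {v ∈ H^1(0, 2) : v(0) = 0}. Then [u' v]_0^2 = u'(2)·v(2) − u'(0)·0 = − 2·v(2).
Weak formulation: find u (satisfying any essential BC) such that ∫_0^2 u'(x) v'(x) dx = ∫_0^2 f v dx − 2·v(2) for all v ∈ V (Dirichlet at 0 absorbed into V; Neumann datum at x = 2 contributes the boundary term).
Substituting f(x) = 2*sin(2*π*x), the right-hand side is ∫_0^2 (2*sin(2*π*x)) v dx − 2·v(2).


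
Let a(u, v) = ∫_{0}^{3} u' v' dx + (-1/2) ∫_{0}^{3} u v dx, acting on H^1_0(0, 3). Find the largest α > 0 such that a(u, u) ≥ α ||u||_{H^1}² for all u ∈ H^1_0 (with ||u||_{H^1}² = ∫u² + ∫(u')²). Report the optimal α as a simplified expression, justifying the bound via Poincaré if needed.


α = (-9/2 + π^2)/(9 + π^2)

Coercivity of a(·,·) on H^1_0(0, 3) means a(u, u) ≥ α ||u||_{H^1}² for every u ∈ H^1_0.
The interval has length L = 3, and Poincaré/coercivity depend only on L. Here a(u, u) = ∫(u')² + (-1/2)·∫u².
Here c = -1/2 < 0 with |c| < (π/L)² = π^2/9, so coercivity still holds. The condition a(u,u) ≥ α||u||_{H^1}² reads (1−α)∫(u')² ≥ (α−c)∫u². Any admissible α is ≤ 1 (rapidly oscillating u have ∫u²/∫(u')² → 0), and α = 1 would force 0 ≥ (1−c)∫u², impossible since c < 1; so 1−α > 0. By the sharp Poincaré inequality on H^1_0 of an interval of length L, ∫(u')² ≥ (π/L)²∫u² with equality for the first sine mode sin(π(x−x₀)/L) (x₀ the left endpoint), so the inequality holds for all u iff (1−α)(π/L)² ≥ α − c, i.e. α ≤ ((π/L)² + c)/((π/L)² + 1) = (1 + c(L/π)²)/(1 + (L/π)²). (Direct route, valid since c ≤ 0: Poincaré gives c∫u² ≥ c(L/π)²∫(u')², so a(u,u) ≥ (1 + c(L/π)²)∫(u')², while ||u||_{H^1}² ≤ (1 + (L/π)²)∫(u')²; dividing yields the same α.) With (π/L)² = π^2/9 and c = -1/2, the largest admissible constant is α = ((π/L)² + c)/((π/L)² + 1).
Simplifying, α = (-9/2 + π^2)/(9 + π^2).


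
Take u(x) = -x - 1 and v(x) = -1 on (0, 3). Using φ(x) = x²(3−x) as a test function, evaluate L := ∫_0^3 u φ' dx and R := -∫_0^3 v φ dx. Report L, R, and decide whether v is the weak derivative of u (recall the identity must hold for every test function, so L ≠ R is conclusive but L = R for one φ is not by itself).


LHS = 27/4, RHS = 27/4. Yes, v = u' weakly.

u(x) = -x - 1, classical derivative u'(x) = -1.
φ(x) = x²(3−x), so φ'(x) = 3*x*(2 - x).
Note φ(0) = φ(3) = 0, so the boundary term u·φ vanishes.
LHS = ∫_0^3 u(x) φ'(x) dx = ∫_0^3 (3*x^3 - 3*x^2 - 6*x) dx. Term by term:
  ∫_0^3 3*x^3 dx = 243/4;  ∫_0^3 -3*x^2 dx = -27;  ∫_0^3 -6*x dx = -27.
Sum: 243/4 − 27 − 27 = 27/4.
So LHS = 27/4.
∫_0^3 v(x) φ(x) dx = ∫_0^3 (x^3 - 3*x^2) dx. Term by term:
  ∫_0^3 x^3 dx = 81/4;  ∫_0^3 -3*x^2 dx = -27.
Sum: 81/4 − 27 = -27/4.
So RHS = -∫_0^3 v(x) φ(x) dx = 27/4.
LHS = RHS, so the identity holds for this test φ.
Moreover u is smooth here and v(x) = u'(x) = -1 pointwise, so the identity holds for every test function. Hence v is the weak derivative of u.


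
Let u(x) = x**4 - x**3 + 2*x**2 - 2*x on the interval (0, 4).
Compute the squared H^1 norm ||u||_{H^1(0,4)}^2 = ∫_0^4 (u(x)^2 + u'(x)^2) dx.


||u||_{H^1}^2 = 2141264/45

The H^1 norm (squared) on an interval (0, L) is
  ||u||_{H^1}^2 = ∫_0^L u(x)^2 dx + ∫_0^L u'(x)^2 dx.
Compute u'(x) = 4*x**3 - 3*x**2 + 4*x - 2.
Then u(x)^2 = x**8 - 2*x**7 + 5*x**6 - 8*x**5 + 8*x**4 - 8*x**3 + 4*x**2 and u'(x)^2 = 16*x**6 - 24*x**5 + 41*x**4 - 40*x**3 + 28*x**2 - 16*x + 4.
Integrate each monomial from 0 to 4 using ∫_0^4 c·x^n dx = c·4^(n+1)/(n+1):
  ∫_0^4 u(x)^2 dx = ∫_0^4 (x^8 - 2*x^7 + 5*x^6 - 8*x^5 + 8*x^4 - 8*x^3 + 4*x^2) dx. Term by term:
    ∫_0^4 x^8 dx = 262144/9;  ∫_0^4 -2*x^7 dx = -16384;  ∫_0^4 5*x^6 dx = 81920/7;
    ∫_0^4 -8*x^5 dx = -16384/3;  ∫_0^4 8*x^4 dx = 8192/5;  ∫_0^4 -8*x^3 dx = -512;
    ∫_0^4 4*x^2 dx = 256/3.
  Sum: 262144/9 − 16384 + 81920/7 − 16384/3 + 8192/5 − 512 + 256/3 = 6361856/315.
  ∫_0^4 u'(x)^2 dx = ∫_0^4 (16*x^6 - 24*x^5 + 41*x^4 - 40*x^3 + 28*x^2 - 16*x + 4) dx. Term by term:
    ∫_0^4 16*x^6 dx = 262144/7;  ∫_0^4 -24*x^5 dx = -16384;  ∫_0^4 41*x^4 dx = 41984/5;
    ∫_0^4 -40*x^3 dx = -2560;  ∫_0^4 28*x^2 dx = 1792/3;  ∫_0^4 -16*x dx = -128;
    ∫_0^4 4 dx = 16.
  Sum: 262144/7 − 16384 + 41984/5 − 2560 + 1792/3 − 128 + 16 = 2875664/105.
Adding: ||u||_{H^1}^2 = 6361856/315 + 2875664/105 = 2141264/45.


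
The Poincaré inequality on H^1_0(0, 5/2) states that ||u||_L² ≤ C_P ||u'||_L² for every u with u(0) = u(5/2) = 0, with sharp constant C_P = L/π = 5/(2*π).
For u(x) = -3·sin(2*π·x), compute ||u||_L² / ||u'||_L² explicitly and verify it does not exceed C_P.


||u||_L² / ||u'||_L² = 1/(2*π) < C_P = 5/(2*π).

u(x) = -3·sin(2*π·x), so u'(x) = -6*π*cos(2*π*x).
Writing u(x) = A·sin(kπx/L) with A = -3 and k = 5, use ∫_0^L sin²(kπx/L) dx = L/2 and ∫_0^L cos²(kπx/L) dx = L/2.
u² = 9·sin²(2*π·x) and (u')² = 36*π^2·cos²(2*π·x), and each of sin², cos² integrates to L/2 = 5/4 over (0, 5/2).
∫_0^5/2 u² dx = 45/4, so ||u||_L² = 3*sqrt(5)/2.
∫_0^5/2 (u')² dx = 45*π^2, so ||u'||_L² = 3*sqrt(5)*π.
Ratio ||u||_L² / ||u'||_L² = 1/(2*π).
Sharp Poincaré constant on H^1_0(0, 5/2) is C_P = L/π = 5/(2*π), achieved by sin(2*π/5·x).
This is the k = 5 harmonic; the ratio L/(kπ) is strictly less than C_P = L/π, consistent with the sharp inequality ||u||_L² ≤ C_P ||u'||_L².


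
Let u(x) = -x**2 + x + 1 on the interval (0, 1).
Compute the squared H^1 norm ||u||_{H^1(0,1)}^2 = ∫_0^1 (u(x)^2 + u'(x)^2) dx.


||u||_{H^1}^2 = 17/10

The H^1 norm (squared) on an interval (0, L) is
  ||u||_{H^1}^2 = ∫_0^L u(x)^2 dx + ∫_0^L u'(x)^2 dx.
Compute u'(x) = 1 - 2*x.
Then u(x)^2 = x**4 - 2*x**3 - x**2 + 2*x + 1 and u'(x)^2 = 4*x**2 - 4*x + 1.
Integrate each monomial from 0 to 1 using ∫_0^1 c·x^n dx = c·1^(n+1)/(n+1):
  ∫_0^1 u(x)^2 dx = ∫_0^1 (x^4 - 2*x^3 - x^2 + 2*x + 1) dx. Term by term:
    ∫_0^1 x^4 dx = 1/5;  ∫_0^1 -2*x^3 dx = -1/2;  ∫_0^1 -x^2 dx = -1/3;
    ∫_0^1 2*x dx = 1;  ∫_0^1 1 dx = 1.
  Sum: 1/5 − 1/2 − 1/3 + 1 + 1 = 41/30.
  ∫_0^1 u'(x)^2 dx = ∫_0^1 (4*x^2 - 4*x + 1) dx. Term by term:
    ∫_0^1 4*x^2 dx = 4/3;  ∫_0^1 -4*x dx = -2;  ∫_0^1 1 dx = 1.
  Sum: 4/3 − 2 + 1 = 1/3.
Adding: ||u||_{H^1}^2 = 41/30 + 1/3 = 17/10.


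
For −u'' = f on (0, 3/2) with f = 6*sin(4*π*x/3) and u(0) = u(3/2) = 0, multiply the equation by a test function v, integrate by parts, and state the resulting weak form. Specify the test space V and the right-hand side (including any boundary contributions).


V = H^1_0(0, 3/2) (so v(0) = v(3/2) = 0); weak form: ∫_0^3/2 u'v' dx = ∫_0^3/2 (6*sin(4*π*x/3)) v dx for all v ∈ V.

Multiply both sides by a test function v and integrate from 0 to 3/2:
  ∫_0^3/2 −u''(x) v(x) dx = ∫_0^3/2 f(x) v(x) dx.
Integrate the LHS by parts once:
  ∫_0^3/2 −u'' v dx = −[u'(x) v(x)]_0^3/2 + ∫_0^3/2 u'(x) v'(x) dx.
Thus ∫_0^3/2 u'(x) v'(x) dx = ∫_0^3/2 f(x) v(x) dx + [u'(x) v(x)]_0^3/2.
Choose V so that boundary terms are either known or forced to vanish.
u is Dirichlet: u(0) = u(3/2) = 0. Let V = H^1_0(0, 3/2); then v(0) = v(3/2) = 0, and [u' v]_0^3/2 = 0.
Weak formulation: find u (satisfying any essential BC) such that ∫_0^3/2 u'(x) v'(x) dx = ∫_0^3/2 f v dx for all v ∈ V.
Substituting f(x) = 6*sin(4*π*x/3), the right-hand side is ∫_0^3/2 (6*sin(4*π*x/3)) v dx.


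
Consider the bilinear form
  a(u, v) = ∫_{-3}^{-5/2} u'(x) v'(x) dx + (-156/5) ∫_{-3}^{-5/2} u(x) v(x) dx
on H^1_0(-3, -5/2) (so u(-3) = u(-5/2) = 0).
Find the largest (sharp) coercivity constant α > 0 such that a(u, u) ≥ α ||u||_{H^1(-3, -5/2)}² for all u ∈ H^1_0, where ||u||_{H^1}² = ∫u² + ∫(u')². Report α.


α = 4*(-39 + 5*π^2)/(5*(1 + 4*π^2))

Coercivity of a(·,·) on H^1_0(-3, -5/2) means a(u, u) ≥ α ||u||_{H^1}² for every u ∈ H^1_0.
The interval has length L = 1/2, and Poincaré/coercivity depend only on L. Here a(u, u) = ∫(u')² + (-156/5)·∫u².
Here c = -156/5 < 0 with |c| < (π/L)² = 4*π^2, so coercivity still holds. The condition a(u,u) ≥ α||u||_{H^1}² reads (1−α)∫(u')² ≥ (α−c)∫u². Any admissible α is ≤ 1 (rapidly oscillating u have ∫u²/∫(u')² → 0), and α = 1 would force 0 ≥ (1−c)∫u², impossible since c < 1; so 1−α > 0. By the sharp Poincaré inequality on H^1_0 of an interval of length L, ∫(u')² ≥ (π/L)²∫u² with equality for the first sine mode sin(π(x−x₀)/L) (x₀ the left endpoint), so the inequality holds for all u iff (1−α)(π/L)² ≥ α − c, i.e. α ≤ ((π/L)² + c)/((π/L)² + 1) = (1 + c(L/π)²)/(1 + (L/π)²). (Direct route, valid since c ≤ 0: Poincaré gives c∫u² ≥ c(L/π)²∫(u')², so a(u,u) ≥ (1 + c(L/π)²)∫(u')², while ||u||_{H^1}² ≤ (1 + (L/π)²)∫(u')²; dividing yields the same α.) With (π/L)² = 4*π^2 and c = -156/5, the largest admissible constant is α = ((π/L)² + c)/((π/L)² + 1).
Simplifying, α = 4*(-39 + 5*π^2)/(5*(1 + 4*π^2)).


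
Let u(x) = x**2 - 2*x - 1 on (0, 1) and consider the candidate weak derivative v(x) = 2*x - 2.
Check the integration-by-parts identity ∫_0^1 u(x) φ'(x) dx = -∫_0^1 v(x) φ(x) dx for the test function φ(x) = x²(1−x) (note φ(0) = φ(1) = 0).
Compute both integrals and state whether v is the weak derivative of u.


LHS = 1/15, RHS = 1/15. Yes, v = u' weakly.

u(x) = x**2 - 2*x - 1, classical derivative u'(x) = 2*x - 2.
φ(x) = x²(1−x), so φ'(x) = x*(2 - 3*x).
Note φ(0) = φ(1) = 0, so the boundary term u·φ vanishes.
LHS = ∫_0^1 u(x) φ'(x) dx = ∫_0^1 (-3*x^4 + 8*x^3 - x^2 - 2*x) dx. Term by term:
  ∫_0^1 -3*x^4 dx = -3/5;  ∫_0^1 8*x^3 dx = 2;  ∫_0^1 -x^2 dx = -1/3;
  ∫_0^1 -2*x dx = -1.
Sum: -3/5 + 2 − 1/3 − 1 = 1/15.
So LHS = 1/15.
∫_0^1 v(x) φ(x) dx = ∫_0^1 (-2*x^4 + 4*x^3 - 2*x^2) dx. Term by term:
  ∫_0^1 -2*x^4 dx = -2/5;  ∫_0^1 4*x^3 dx = 1;  ∫_0^1 -2*x^2 dx = -2/3.
Sum: -2/5 + 1 − 2/3 = -1/15.
So RHS = -∫_0^1 v(x) φ(x) dx = 1/15.
LHS = RHS, so the identity holds for this test φ.
Moreover u is smooth here and v(x) = u'(x) = 2*x - 2 pointwise, so the identity holds for every test function. Hence v is the weak derivative of u.


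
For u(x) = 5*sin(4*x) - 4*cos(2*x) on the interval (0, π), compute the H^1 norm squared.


||u||_{H^1(0,π)}^2 = 505*π/2

u'(x) = 8*sin(2*x) + 20*cos(4*x).
Expand u² and (u')² and integrate term by term on (0, π), using: for integers n ≥ 1, ∫_0^π sin²(nx) dx = ∫_0^π cos²(nx) dx = π/2; for n ≠ n', ∫_0^π sin(nx)sin(n'x) dx = ∫_0^π cos(nx)cos(n'x) dx = 0; and by product-to-sum, ∫_0^π sin(nx)cos(n'x) dx = ½∫_0^π [sin((n+n')x) + sin((n−n')x)] dx, which is 0 when n+n' is even and 2n/(n²−n'²) when n+n' is odd (it need not vanish on (0, π)).
  u² squared terms: (-4)²·∫cos(2x)² dx = 16·π/2 = 8*π;  (5)²·∫sin(4x)² dx = 25·π/2 = 25*π/2.
  u² cross terms: 2·(-4)·(5)·∫cos(2x)·sin(4x) dx = -40·(0) = 0.
  So ∫_0^π u² dx = 8*π + 25*π/2 + 0 = 41*π/2.
  (u')² squared terms: (8)²·∫sin(2x)² dx = 64·π/2 = 32*π;  (20)²·∫cos(4x)² dx = 400·π/2 = 200*π.
  (u')² cross terms: 2·(8)·(20)·∫sin(2x)·cos(4x) dx = 320·(0) = 0.
  So ∫_0^π (u')² dx = 32*π + 200*π + 0 = 232*π.
||u||_{H^1}^2 = (41*π/2) + (232*π) = 505*π/2.


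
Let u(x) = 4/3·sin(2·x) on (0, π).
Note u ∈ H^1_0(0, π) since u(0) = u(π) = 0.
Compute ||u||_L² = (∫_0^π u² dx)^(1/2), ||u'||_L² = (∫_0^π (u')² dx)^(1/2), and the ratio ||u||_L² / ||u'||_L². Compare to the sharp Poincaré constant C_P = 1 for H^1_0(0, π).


||u||_L² / ||u'||_L² = 1/2 < C_P = 1.

u(x) = 4/3·sin(2·x), so u'(x) = 8*cos(2*x)/3.
Writing u(x) = A·sin(kπx/L) with A = 4/3 and k = 2, use ∫_0^L sin²(kπx/L) dx = L/2 and ∫_0^L cos²(kπx/L) dx = L/2.
u² = 16/9·sin²(2·x) and (u')² = 64/9·cos²(2·x), and each of sin², cos² integrates to L/2 = π/2 over (0, π).
∫_0^π u² dx = 8*π/9, so ||u||_L² = 2*sqrt(2)*sqrt(π)/3.
∫_0^π (u')² dx = 32*π/9, so ||u'||_L² = 4*sqrt(2)*sqrt(π)/3.
Ratio ||u||_L² / ||u'||_L² = 1/2.
Sharp Poincaré constant on H^1_0(0, π) is C_P = L/π = 1, achieved by sin(x).
This is the k = 2 harmonic; the ratio L/(kπ) is strictly less than C_P = L/π, consistent with the sharp inequality ||u||_L² ≤ C_P ||u'||_L².
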